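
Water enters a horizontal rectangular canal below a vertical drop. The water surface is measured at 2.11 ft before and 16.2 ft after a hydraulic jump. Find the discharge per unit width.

q = 100 ft²/s

For a rectangular channel the momentum equation gives q² = ½·g·y₁·y₂·(y₁ + y₂) = ½×32.2×2.11×16.2×18.3 = 10077.
q = √10077 = 100 ft²/s.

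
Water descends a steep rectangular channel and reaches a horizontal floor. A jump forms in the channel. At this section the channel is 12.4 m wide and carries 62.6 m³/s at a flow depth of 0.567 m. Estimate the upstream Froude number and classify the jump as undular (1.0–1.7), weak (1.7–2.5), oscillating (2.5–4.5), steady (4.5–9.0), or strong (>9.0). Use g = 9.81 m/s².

q = Q/b = 62.6/12.4 = 5.05 m²/s; V₁ = q/y₁ = 8.90 m/s. Fr₁ = V₁/√(g·y₁) = 3.78.
Fr₁ = 3.78 lies in the oscillating range.

Fr₁ = 3.78; oscillating jump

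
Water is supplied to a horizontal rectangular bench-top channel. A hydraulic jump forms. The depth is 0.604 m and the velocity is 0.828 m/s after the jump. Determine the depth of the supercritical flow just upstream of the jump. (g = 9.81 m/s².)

Fr₂ = V₂/√(g·y₂) = 0.828/√(9.81×0.604) = 0.340.
The Bélanger relation is symmetric: y₁/y₂ = ½[√(1 + 8Fr₂²) − 1] = ½[√1.926 − 1] = 0.194.
y₁ = 0.194 × 0.604 = 0.117 m.

y₁ = 0.117 m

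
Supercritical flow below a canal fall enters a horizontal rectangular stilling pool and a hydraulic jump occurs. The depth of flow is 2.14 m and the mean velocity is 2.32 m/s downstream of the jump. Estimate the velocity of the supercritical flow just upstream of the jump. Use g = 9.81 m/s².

Fr₂ = V₂/√(g·y₂) = 2.32/√(9.81×2.14) = 0.506.
Since the conjugate-depth ratio holds either way, y₁/y₂ = ½[√(1 + 8Fr₂²) − 1] = ½[√3.051 − 1] = 0.373.
y₁ = 0.373 × 2.14 = 0.799 m.
V₁ = q/y₁ = 4.96/0.799 = 6.21 m/s.

V₁ = 6.21 m/s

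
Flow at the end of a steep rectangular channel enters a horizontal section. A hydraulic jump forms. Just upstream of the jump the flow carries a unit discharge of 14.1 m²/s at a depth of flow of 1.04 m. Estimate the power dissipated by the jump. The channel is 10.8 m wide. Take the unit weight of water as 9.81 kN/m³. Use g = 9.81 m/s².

V₁ = q/y₁ = 14.1/1.04 = 13.6 m/s. Fr₁ = V₁/√(g·y₁) = 13.6/√(9.81×1.04) = 4.24.
Conjugate-depth relation: y₂/y₁ = ½[√(1 + 8Fr₁²) − 1] = ½[√145.1 − 1] = 5.52.
y₂ = 5.52 × 1.04 = 5.74 m.
V₂ = q/y₂ = 14.1/5.74 = 2.45 m/s. E₁ = y₁ + V₁²/2g = 10.4 m; E₂ = y₂ + V₂²/2g = 6.05 m. ΔE = E₁ − E₂ = 4.36 m.
Q = q·b = 14.1 × 10.8 = 152 m³/s. P = γ·Q·ΔE = 9.81 × 152 × 4.36 = 6509 kW.

P = 6509 kW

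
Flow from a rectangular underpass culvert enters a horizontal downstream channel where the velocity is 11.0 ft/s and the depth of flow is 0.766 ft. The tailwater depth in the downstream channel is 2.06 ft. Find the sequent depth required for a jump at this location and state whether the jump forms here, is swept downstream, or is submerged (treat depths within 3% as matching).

Fr₁ = V₁/√(g·y₁) = 11.0/√(32.2×0.766) = 2.21.
Conjugate-depth relation: y₂/y₁ = ½[√(1 + 8Fr₁²) − 1] = ½[√40.25 − 1] = 2.67.
y₂ = 2.67 × 0.766 = 2.05 ft.
Tailwater y_tw = 2.06 ft: y_tw ≈ y₂, so the jump forms here.

y₂ = 2.05 ft; the jump forms here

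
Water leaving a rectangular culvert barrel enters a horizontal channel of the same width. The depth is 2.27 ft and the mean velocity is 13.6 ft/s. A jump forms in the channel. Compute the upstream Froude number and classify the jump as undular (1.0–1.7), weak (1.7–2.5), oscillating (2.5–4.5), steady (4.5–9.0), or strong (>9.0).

Fr₁ = V₁/√(g·y₁) = 13.6/√(32.2×2.27) = 1.59.
Fr₁ = 1.59 lies in the undular range.

Fr₁ = 1.59; undular jump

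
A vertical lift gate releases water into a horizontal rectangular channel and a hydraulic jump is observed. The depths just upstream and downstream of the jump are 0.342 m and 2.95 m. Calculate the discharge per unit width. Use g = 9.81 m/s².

For a rectangular channel the momentum equation gives q² = ½·g·y₁·y₂·(y₁ + y₂) = ½×9.81×0.342×2.95×3.29 = 16.3.
q = √16.3 = 4.04 m²/s.

q = 4.04 m²/s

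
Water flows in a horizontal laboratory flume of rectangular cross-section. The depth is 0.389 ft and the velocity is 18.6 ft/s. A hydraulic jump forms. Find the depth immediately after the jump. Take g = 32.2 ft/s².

Fr₁ = V₁/√(g·y₁) = 18.6/√(32.2×0.389) = 5.26.
Sequent-depth ratio: y₂/y₁ = ½[√(1 + 8Fr₁²) − 1] = ½[√222.0 − 1] = 6.95.
y₂ = 6.95 × 0.389 = 2.70 ft.

y₂ = 2.70 ft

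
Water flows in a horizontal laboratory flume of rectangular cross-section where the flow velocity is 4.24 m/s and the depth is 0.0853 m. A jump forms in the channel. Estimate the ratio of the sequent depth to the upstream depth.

y₂/y₁ = 6.07

Fr₁ = V₁/√(g·y₁) = 4.24/√(9.81×0.0853) = 4.64.
From the momentum equation for a rectangular channel, y₂/y₁ = ½[√(1 + 8Fr₁²) − 1] = ½[√172.9 − 1] = 6.07.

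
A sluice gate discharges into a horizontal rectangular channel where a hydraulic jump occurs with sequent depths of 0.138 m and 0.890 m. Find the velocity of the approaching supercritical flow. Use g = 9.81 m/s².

For a rectangular channel the momentum equation gives q² = ½·g·y₁·y₂·(y₁ + y₂) = ½×9.81×0.138×0.890×1.03 = 0.619.
q = √0.619 = 0.787 m²/s.
V₁ = q/y₁ = 0.787/0.138 = 5.70 m/s.

V₁ = 5.70 m/s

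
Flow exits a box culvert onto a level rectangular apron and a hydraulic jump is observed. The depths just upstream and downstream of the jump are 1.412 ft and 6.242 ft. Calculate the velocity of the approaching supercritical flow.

For a rectangular channel the momentum equation gives q² = ½·g·y₁·y₂·(y₁ + y₂) = ½×32.2×1.412×6.242×7.654 = 1086.
q = √1086 = 32.96 ft²/s.
V₁ = q/y₁ = 32.96/1.412 = 23.34 ft/s.

V₁ = 23.34 ft/s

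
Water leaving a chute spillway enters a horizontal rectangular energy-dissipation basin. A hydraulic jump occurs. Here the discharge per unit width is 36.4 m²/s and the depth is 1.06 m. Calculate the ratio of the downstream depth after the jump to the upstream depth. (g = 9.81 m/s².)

y₂/y₁ = 14.6

V₁ = q/y₁ = 36.4/1.06 = 34.3 m/s. Fr₁ = V₁/√(g·y₁) = 34.3/√(9.81×1.06) = 10.6.
Sequent-depth ratio: y₂/y₁ = ½[√(1 + 8Fr₁²) − 1] = ½[√908.2 − 1] = 14.6.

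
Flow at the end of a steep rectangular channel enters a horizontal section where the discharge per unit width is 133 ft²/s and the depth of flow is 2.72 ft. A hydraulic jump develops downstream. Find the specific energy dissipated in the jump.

ΔE = 20.3 ft

V₁ = q/y₁ = 133/2.72 = 48.9 ft/s. Fr₁ = V₁/√(g·y₁) = 48.9/√(32.2×2.72) = 5.22.
Conjugate-depth relation: y₂/y₁ = ½[√(1 + 8Fr₁²) − 1] = ½[√219.4 − 1] = 6.91.
y₂ = 6.91 × 2.72 = 18.8 ft.
Head loss: ΔE = (y₂ − y₁)³/(4y₁y₂) = (18.8 − 2.72)³/(4×2.72×18.8) = 4145/204 = 20.3 ft.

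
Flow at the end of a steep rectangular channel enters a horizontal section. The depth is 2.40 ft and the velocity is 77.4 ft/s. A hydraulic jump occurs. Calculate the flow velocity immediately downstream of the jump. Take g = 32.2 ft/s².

Fr₁ = V₁/√(g·y₁) = 77.4/√(32.2×2.40) = 8.80.
By Bélanger, y₂/y₁ = ½[√(1 + 8Fr₁²) − 1] = ½[√621.2 − 1] = 12.0.
y₂ = 12.0 × 2.40 = 28.7 ft.
q = V₁·y₁ = 77.4 × 2.40 = 186 ft²/s.
V₂ = q/y₂ = 186/28.7 = 6.47 ft/s.

V₂ = 6.47 ft/s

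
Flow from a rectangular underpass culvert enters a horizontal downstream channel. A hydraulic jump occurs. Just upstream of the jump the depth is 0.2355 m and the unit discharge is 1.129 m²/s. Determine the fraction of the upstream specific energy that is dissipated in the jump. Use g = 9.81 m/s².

V₁ = q/y₁ = 1.129/0.2355 = 4.794 m/s. Fr₁ = V₁/√(g·y₁) = 4.794/√(9.81×0.2355) = 3.154.
From the momentum equation for a rectangular channel, y₂/y₁ = ½[√(1 + 8Fr₁²) − 1] = ½[√80.586 − 1] = 3.988.
y₂ = 3.988 × 0.2355 = 0.9393 m.
E₁ = y₁ + V₁²/2g = 1.407 m. ΔE = (y₂ − y₁)³/(4y₁y₂) = 0.3940 m. ΔE/E₁ = 0.3940/1.407 = 0.280.

ΔE/E₁ = 0.280 (28.0%)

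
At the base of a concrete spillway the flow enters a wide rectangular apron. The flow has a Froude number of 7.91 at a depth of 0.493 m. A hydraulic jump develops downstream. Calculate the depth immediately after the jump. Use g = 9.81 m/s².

y₂ = 5.27 m

Fr₁ = 7.91 (given).
From the momentum equation for a rectangular channel, y₂/y₁ = ½[√(1 + 8Fr₁²) − 1] = ½[√501.5 − 1] = 10.7.
y₂ = 10.7 × 0.493 = 5.27 m.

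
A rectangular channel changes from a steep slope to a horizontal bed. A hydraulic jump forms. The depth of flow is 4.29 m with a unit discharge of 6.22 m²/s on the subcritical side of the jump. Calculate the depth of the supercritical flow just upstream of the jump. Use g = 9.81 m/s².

V₂ = q/y₂ = 6.22/4.29 = 1.45 m/s; Fr₂ = V₂/√(g·y₂) = 0.223.
From the momentum equation (using Fr₂), y₁/y₂ = ½[√(1 + 8Fr₂²) − 1] = ½[√1.400 − 1] = 0.0915.
y₁ = 0.0915 × 4.29 = 0.393 m.

y₁ = 0.393 m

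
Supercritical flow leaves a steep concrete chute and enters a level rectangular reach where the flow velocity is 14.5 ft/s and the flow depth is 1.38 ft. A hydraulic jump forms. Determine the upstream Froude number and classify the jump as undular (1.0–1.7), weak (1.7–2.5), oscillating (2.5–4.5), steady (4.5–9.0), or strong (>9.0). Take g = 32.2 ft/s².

Fr₁ = 2.18; weak jump

Fr₁ = V₁/√(g·y₁) = 14.5/√(32.2×1.38) = 2.18.
Fr₁ = 2.18 lies in the weak range.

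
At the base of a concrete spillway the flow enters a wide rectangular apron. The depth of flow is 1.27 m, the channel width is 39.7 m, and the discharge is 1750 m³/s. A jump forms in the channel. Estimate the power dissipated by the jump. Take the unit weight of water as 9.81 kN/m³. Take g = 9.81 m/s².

P = 777582 kW

q = Q/b = 1750/39.7 = 44.1 m²/s; V₁ = q/y₁ = 34.7 m/s. Fr₁ = V₁/√(g·y₁) = 9.83.
By Bélanger, y₂/y₁ = ½[√(1 + 8Fr₁²) − 1] = ½[√774.6 − 1] = 13.4.
y₂ = 13.4 × 1.27 = 17.0 m.
V₂ = q/y₂ = 44.1/17.0 = 2.59 m/s. E₁ = y₁ + V₁²/2g = 62.7 m; E₂ = y₂ + V₂²/2g = 17.4 m. ΔE = E₁ − E₂ = 45.3 m.
P = γ·Q·ΔE = 9.81 × 1750 × 45.3 = 777582 kW.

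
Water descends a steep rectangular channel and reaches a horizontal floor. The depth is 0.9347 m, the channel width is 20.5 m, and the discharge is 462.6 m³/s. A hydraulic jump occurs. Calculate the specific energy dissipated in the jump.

ΔE = 20.30 m

q = Q/b = 462.6/20.5 = 22.57 m²/s; V₁ = q/y₁ = 24.14 m/s. Fr₁ = V₁/√(g·y₁) = 7.973.
By Bélanger, y₂/y₁ = ½[√(1 + 8Fr₁²) − 1] = ½[√509.52 − 1] = 10.79.
y₂ = 10.79 × 0.9347 = 10.08 m.
Head loss: ΔE = (y₂ − y₁)³/(4y₁y₂) = (10.08 − 0.9347)³/(4×0.9347×10.08) = 765.4/37.69 = 20.30 m.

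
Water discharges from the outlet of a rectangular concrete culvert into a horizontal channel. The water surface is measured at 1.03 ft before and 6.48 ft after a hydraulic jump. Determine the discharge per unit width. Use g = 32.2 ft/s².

q = 28.4 ft²/s

For a rectangular channel the momentum equation gives q² = ½·g·y₁·y₂·(y₁ + y₂) = ½×32.2×1.03×6.48×7.51 = 807.
q = √807 = 28.4 ft²/s.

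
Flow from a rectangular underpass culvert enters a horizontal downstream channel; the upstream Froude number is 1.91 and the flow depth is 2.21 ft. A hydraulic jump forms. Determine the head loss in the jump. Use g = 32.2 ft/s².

Fr₁ = 1.91 (given).
Bélanger equation: y₂/y₁ = ½[√(1 + 8Fr₁²) − 1] = ½[√30.18 − 1] = 2.25.
y₂ = 2.25 × 2.21 = 4.97 ft.
Head loss: ΔE = (y₂ − y₁)³/(4y₁y₂) = (4.97 − 2.21)³/(4×2.21×4.97) = 20.9/43.9 = 0.477 ft.

ΔE = 0.477 ft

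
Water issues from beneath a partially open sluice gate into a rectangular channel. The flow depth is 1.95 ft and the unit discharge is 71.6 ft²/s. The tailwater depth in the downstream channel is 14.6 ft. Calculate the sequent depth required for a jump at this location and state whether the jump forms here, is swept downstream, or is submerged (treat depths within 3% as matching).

y₂ = 11.8 ft; the jump is submerged

V₁ = q/y₁ = 71.6/1.95 = 36.7 ft/s. Fr₁ = V₁/√(g·y₁) = 36.7/√(32.2×1.95) = 4.63.
By Bélanger, y₂/y₁ = ½[√(1 + 8Fr₁²) − 1] = ½[√172.8 − 1] = 6.07.
y₂ = 6.07 × 1.95 = 11.8 ft.
Tailwater y_tw = 14.6 ft: y_tw > y₂, so the jump is submerged.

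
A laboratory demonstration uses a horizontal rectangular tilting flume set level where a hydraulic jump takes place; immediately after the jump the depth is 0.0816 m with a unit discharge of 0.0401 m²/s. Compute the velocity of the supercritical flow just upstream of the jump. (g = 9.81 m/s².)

V₁ = 1.16 m/s

V₂ = q/y₂ = 0.0401/0.0816 = 0.491 m/s; Fr₂ = V₂/√(g·y₂) = 0.549.
The Bélanger relation is symmetric: y₁/y₂ = ½[√(1 + 8Fr₂²) − 1] = ½[√3.413 − 1] = 0.424.
y₁ = 0.424 × 0.0816 = 0.0346 m.
V₁ = q/y₁ = 0.0401/0.0346 = 1.16 m/s.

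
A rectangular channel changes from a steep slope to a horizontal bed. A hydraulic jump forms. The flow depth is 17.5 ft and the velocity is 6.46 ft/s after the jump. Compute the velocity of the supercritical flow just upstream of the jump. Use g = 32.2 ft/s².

V₁ = 49.3 ft/s

Fr₂ = V₂/√(g·y₂) = 6.46/√(32.2×17.5) = 0.272.
Since the conjugate-depth ratio holds either way, y₁/y₂ = ½[√(1 + 8Fr₂²) − 1] = ½[√1.592 − 1] = 0.131.
y₁ = 0.131 × 17.5 = 2.29 ft.
V₁ = q/y₁ = 113/2.29 = 49.3 ft/s.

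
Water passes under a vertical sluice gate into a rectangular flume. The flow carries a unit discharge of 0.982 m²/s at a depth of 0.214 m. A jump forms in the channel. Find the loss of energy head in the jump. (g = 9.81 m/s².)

ΔE = 0.363 m

V₁ = q/y₁ = 0.982/0.214 = 4.59 m/s. Fr₁ = V₁/√(g·y₁) = 4.59/√(9.81×0.214) = 3.17.
Conjugate-depth relation: y₂/y₁ = ½[√(1 + 8Fr₁²) − 1] = ½[√81.24 − 1] = 4.01.
y₂ = 4.01 × 0.214 = 0.857 m.
Head loss: ΔE = (y₂ − y₁)³/(4y₁y₂) = (0.857 − 0.214)³/(4×0.214×0.857) = 0.266/0.734 = 0.363 m.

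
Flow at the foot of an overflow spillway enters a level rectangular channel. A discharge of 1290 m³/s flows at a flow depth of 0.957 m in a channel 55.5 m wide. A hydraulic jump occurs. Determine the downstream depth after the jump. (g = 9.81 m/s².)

q = Q/b = 1290/55.5 = 23.2 m²/s; V₁ = q/y₁ = 24.3 m/s. Fr₁ = V₁/√(g·y₁) = 7.93.
By Bélanger, y₂/y₁ = ½[√(1 + 8Fr₁²) − 1] = ½[√503.7 − 1] = 10.7.
y₂ = 10.7 × 0.957 = 10.3 m.

y₂ = 10.3 m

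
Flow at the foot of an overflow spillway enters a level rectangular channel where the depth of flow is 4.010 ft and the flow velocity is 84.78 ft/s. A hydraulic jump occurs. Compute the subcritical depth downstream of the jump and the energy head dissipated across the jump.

y₂ = 40.35 ft; ΔE = 74.16 ft

Fr₁ = V₁/√(g·y₁) = 84.78/√(32.2×4.010) = 7.461.
Bélanger equation: y₂/y₁ = ½[√(1 + 8Fr₁²) − 1] = ½[√446.32 − 1] = 10.06.
y₂ = 10.06 × 4.010 = 40.35 ft.
q = V₁·y₁ = 84.78 × 4.010 = 340.0 ft²/s. V₂ = q/y₂ = 340.0/40.35 = 8.425 ft/s. E₁ = y₁ + V₁²/2g = 115.6 ft; E₂ = y₂ + V₂²/2g = 41.46 ft. ΔE = E₁ − E₂ = 74.16 ft.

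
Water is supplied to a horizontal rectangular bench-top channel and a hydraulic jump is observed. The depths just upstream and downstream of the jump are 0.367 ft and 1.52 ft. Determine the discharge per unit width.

For a rectangular channel the momentum equation gives q² = ½·g·y₁·y₂·(y₁ + y₂) = ½×32.2×0.367×1.52×1.89 = 16.9.
q = √16.9 = 4.12 ft²/s.

q = 4.12 ft²/s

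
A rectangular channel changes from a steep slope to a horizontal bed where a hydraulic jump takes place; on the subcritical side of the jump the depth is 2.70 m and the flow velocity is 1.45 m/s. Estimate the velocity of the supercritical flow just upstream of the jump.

Fr₂ = V₂/√(g·y₂) = 1.45/√(9.81×2.70) = 0.282.
From the momentum equation (using Fr₂), y₁/y₂ = ½[√(1 + 8Fr₂²) − 1] = ½[√1.635 − 1] = 0.139.
y₁ = 0.139 × 2.70 = 0.376 m.
V₁ = q/y₁ = 3.92/0.376 = 10.4 m/s.

V₁ = 10.4 m/s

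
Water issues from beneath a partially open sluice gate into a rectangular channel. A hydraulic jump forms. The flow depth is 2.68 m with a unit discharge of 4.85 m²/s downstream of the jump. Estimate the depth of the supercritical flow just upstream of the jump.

y₁ = 0.553 m

V₂ = q/y₂ = 4.85/2.68 = 1.81 m/s; Fr₂ = V₂/√(g·y₂) = 0.353.
From the momentum equation (using Fr₂), y₁/y₂ = ½[√(1 + 8Fr₂²) − 1] = ½[√1.997 − 1] = 0.206.
y₁ = 0.206 × 2.68 = 0.553 m.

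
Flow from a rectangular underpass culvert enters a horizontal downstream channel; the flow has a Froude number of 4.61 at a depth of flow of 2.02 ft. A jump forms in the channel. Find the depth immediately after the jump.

y₂ = 12.2 ft

Fr₁ = 4.61 (given).
By Bélanger, y₂/y₁ = ½[√(1 + 8Fr₁²) − 1] = ½[√171.0 − 1] = 6.04.
y₂ = 6.04 × 2.02 = 12.2 ft.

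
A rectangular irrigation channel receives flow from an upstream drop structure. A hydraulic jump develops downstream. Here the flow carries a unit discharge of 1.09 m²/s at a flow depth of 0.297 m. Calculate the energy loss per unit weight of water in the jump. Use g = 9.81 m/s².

V₁ = q/y₁ = 1.09/0.297 = 3.67 m/s. Fr₁ = V₁/√(g·y₁) = 3.67/√(9.81×0.297) = 2.15.
By Bélanger, y₂/y₁ = ½[√(1 + 8Fr₁²) − 1] = ½[√37.98 − 1] = 2.58.
y₂ = 2.58 × 0.297 = 0.767 m.
V₂ = q/y₂ = 1.09/0.767 = 1.42 m/s. E₁ = y₁ + V₁²/2g = 0.984 m; E₂ = y₂ + V₂²/2g = 0.870 m. ΔE = E₁ − E₂ = 0.114 m.

ΔE = 0.114 m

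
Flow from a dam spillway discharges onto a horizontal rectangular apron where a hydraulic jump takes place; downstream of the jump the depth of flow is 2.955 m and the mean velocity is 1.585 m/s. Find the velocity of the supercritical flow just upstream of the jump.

V₁ = 10.52 m/s

Fr₂ = V₂/√(g·y₂) = 1.585/√(9.81×2.955) = 0.2944.
Since the conjugate-depth ratio holds either way, y₁/y₂ = ½[√(1 + 8Fr₂²) − 1] = ½[√1.6933 − 1] = 0.1506.
y₁ = 0.1506 × 2.955 = 0.4451 m.
V₁ = q/y₁ = 4.684/0.4451 = 10.52 m/s.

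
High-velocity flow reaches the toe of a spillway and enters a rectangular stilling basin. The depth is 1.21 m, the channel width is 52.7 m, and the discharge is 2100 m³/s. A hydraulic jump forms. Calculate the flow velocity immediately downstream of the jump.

q = Q/b = 2100/52.7 = 39.8 m²/s; V₁ = q/y₁ = 32.9 m/s. Fr₁ = V₁/√(g·y₁) = 9.56.
Sequent-depth ratio: y₂/y₁ = ½[√(1 + 8Fr₁²) − 1] = ½[√731.9 − 1] = 13.0.
y₂ = 13.0 × 1.21 = 15.8 m.
V₂ = q/y₂ = 39.8/15.8 = 2.53 m/s.

V₂ = 2.53 m/s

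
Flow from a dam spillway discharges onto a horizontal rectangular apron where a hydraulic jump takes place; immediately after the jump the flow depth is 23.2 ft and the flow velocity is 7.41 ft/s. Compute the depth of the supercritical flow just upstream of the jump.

Fr₂ = V₂/√(g·y₂) = 7.41/√(32.2×23.2) = 0.271.
From the momentum equation (using Fr₂), y₁/y₂ = ½[√(1 + 8Fr₂²) − 1] = ½[√1.588 − 1] = 0.130.
y₁ = 0.130 × 23.2 = 3.02 ft.

y₁ = 3.02 ft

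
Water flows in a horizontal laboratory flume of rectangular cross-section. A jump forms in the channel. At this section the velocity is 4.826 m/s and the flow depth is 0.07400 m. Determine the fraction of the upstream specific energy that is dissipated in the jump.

ΔE/E₁ = 0.542 (54.2%)

Fr₁ = V₁/√(g·y₁) = 4.826/√(9.81×0.07400) = 5.664.
Bélanger equation: y₂/y₁ = ½[√(1 + 8Fr₁²) − 1] = ½[√257.66 − 1] = 7.526.
y₂ = 7.526 × 0.07400 = 0.5569 m.
E₁ = y₁ + V₁²/2g = 1.261 m. ΔE = (y₂ − y₁)³/(4y₁y₂) = 0.6832 m. ΔE/E₁ = 0.6832/1.261 = 0.542.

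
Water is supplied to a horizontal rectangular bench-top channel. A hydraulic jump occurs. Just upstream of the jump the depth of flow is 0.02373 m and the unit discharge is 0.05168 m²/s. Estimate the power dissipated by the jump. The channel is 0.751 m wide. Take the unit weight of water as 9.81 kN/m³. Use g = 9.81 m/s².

P = 0.04510 kW

V₁ = q/y₁ = 0.05168/0.02373 = 2.178 m/s. Fr₁ = V₁/√(g·y₁) = 2.178/√(9.81×0.02373) = 4.514.
From the momentum equation for a rectangular channel, y₂/y₁ = ½[√(1 + 8Fr₁²) − 1] = ½[√163.99 − 1] = 5.903.
y₂ = 5.903 × 0.02373 = 0.1401 m.
V₂ = q/y₂ = 0.05168/0.1401 = 0.3689 m/s. E₁ = y₁ + V₁²/2g = 0.2655 m; E₂ = y₂ + V₂²/2g = 0.1470 m. ΔE = E₁ − E₂ = 0.1185 m.
Q = q·b = 0.05168 × 0.751 = 0.03881 m³/s. P = γ·Q·ΔE = 9.81 × 0.03881 × 0.1185 = 0.04510 kW.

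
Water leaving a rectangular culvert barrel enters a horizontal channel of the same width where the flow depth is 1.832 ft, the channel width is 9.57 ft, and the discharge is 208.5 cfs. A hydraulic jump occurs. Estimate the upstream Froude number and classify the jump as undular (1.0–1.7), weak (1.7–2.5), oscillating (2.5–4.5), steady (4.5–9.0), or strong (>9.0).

q = Q/b = 208.5/9.57 = 21.79 ft²/s; V₁ = q/y₁ = 11.89 ft/s. Fr₁ = V₁/√(g·y₁) = 1.548.
Fr₁ = 1.548 lies in the undular range.

Fr₁ = 1.548; undular jump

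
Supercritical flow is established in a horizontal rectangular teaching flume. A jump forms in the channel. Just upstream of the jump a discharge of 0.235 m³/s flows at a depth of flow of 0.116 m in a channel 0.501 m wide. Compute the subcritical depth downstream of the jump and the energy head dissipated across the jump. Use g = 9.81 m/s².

y₂ = 0.567 m; ΔE = 0.348 m

q = Q/b = 0.235/0.501 = 0.469 m²/s; V₁ = q/y₁ = 4.04 m/s. Fr₁ = V₁/√(g·y₁) = 3.79.
Sequent-depth ratio: y₂/y₁ = ½[√(1 + 8Fr₁²) − 1] = ½[√115.9 − 1] = 4.88.
y₂ = 4.88 × 0.116 = 0.567 m.
Head loss: ΔE = (y₂ − y₁)³/(4y₁y₂) = (0.567 − 0.116)³/(4×0.116×0.567) = 0.0915/0.263 = 0.348 m.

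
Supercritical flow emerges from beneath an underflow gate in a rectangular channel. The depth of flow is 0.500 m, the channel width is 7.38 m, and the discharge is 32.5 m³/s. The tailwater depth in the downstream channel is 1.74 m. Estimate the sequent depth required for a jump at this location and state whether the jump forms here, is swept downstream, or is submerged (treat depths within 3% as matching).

y₂ = 2.57 m; the jump is swept downstream

q = Q/b = 32.5/7.38 = 4.40 m²/s; V₁ = q/y₁ = 8.81 m/s. Fr₁ = V₁/√(g·y₁) = 3.98.
Bélanger equation: y₂/y₁ = ½[√(1 + 8Fr₁²) − 1] = ½[√127.5 − 1] = 5.15.
y₂ = 5.15 × 0.500 = 2.57 m.
Tailwater y_tw = 1.74 m: y_tw < y₂, so the jump is swept downstream.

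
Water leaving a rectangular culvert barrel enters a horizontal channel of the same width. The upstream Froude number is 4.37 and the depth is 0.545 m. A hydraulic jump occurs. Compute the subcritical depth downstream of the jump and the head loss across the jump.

Fr₁ = 4.37 (given).
Bélanger equation: y₂/y₁ = ½[√(1 + 8Fr₁²) − 1] = ½[√153.8 − 1] = 5.70.
y₂ = 5.70 × 0.545 = 3.11 m.
V₁ = Fr₁·√(g·y₁) = 4.37×√(9.81×0.545) = 10.1 m/s; q = V₁·y₁ = 5.51 m²/s. V₂ = q/y₂ = 5.51/3.11 = 1.77 m/s. E₁ = y₁ + V₁²/2g = 5.75 m; E₂ = y₂ + V₂²/2g = 3.27 m. ΔE = E₁ − E₂ = 2.48 m.

y₂ = 3.11 m; ΔE = 2.48 m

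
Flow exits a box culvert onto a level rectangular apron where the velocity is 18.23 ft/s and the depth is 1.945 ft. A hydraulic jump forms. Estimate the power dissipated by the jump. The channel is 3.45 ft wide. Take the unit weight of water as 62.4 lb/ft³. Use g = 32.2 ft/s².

P = 13.98 hp

Fr₁ = V₁/√(g·y₁) = 18.23/√(32.2×1.945) = 2.304.
Sequent-depth ratio: y₂/y₁ = ½[√(1 + 8Fr₁²) − 1] = ½[√43.451 − 1] = 2.796.
y₂ = 2.796 × 1.945 = 5.438 ft.
q = V₁·y₁ = 18.23 × 1.945 = 35.46 ft²/s. V₂ = q/y₂ = 35.46/5.438 = 6.520 ft/s. E₁ = y₁ + V₁²/2g = 7.105 ft; E₂ = y₂ + V₂²/2g = 6.098 ft. ΔE = E₁ − E₂ = 1.007 ft.
Q = q·b = 35.46 × 3.45 = 122.3 cfs. P = γ·Q·ΔE/550 = 62.4 × 122.3 × 1.007 / 550 = 13.98 hp.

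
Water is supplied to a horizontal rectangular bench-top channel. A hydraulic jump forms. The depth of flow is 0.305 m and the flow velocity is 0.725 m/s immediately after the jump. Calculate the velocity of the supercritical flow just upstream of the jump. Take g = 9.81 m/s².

V₁ = 2.63 m/s

Fr₂ = V₂/√(g·y₂) = 0.725/√(9.81×0.305) = 0.419.
Applying the sequent-depth relation in reverse, y₁/y₂ = ½[√(1 + 8Fr₂²) − 1] = ½[√2.405 − 1] = 0.275.
y₁ = 0.275 × 0.305 = 0.0840 m.
V₁ = q/y₁ = 0.221/0.0840 = 2.63 m/s.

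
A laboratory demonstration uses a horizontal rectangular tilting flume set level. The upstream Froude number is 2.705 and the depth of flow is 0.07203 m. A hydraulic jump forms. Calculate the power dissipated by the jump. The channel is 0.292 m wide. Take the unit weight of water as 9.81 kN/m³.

P = 0.03299 kW

Fr₁ = 2.705 (given).
From the momentum equation for a rectangular channel, y₂/y₁ = ½[√(1 + 8Fr₁²) − 1] = ½[√59.536 − 1] = 3.358.
y₂ = 3.358 × 0.07203 = 0.2419 m.
Head loss: ΔE = (y₂ − y₁)³/(4y₁y₂) = (0.2419 − 0.07203)³/(4×0.07203×0.2419) = 0.004900/0.06969 = 0.07031 m.
V₁ = Fr₁·√(g·y₁) = 2.705×√(9.81×0.07203) = 2.274 m/s; q = V₁·y₁ = 0.1638 m²/s. Q = q·b = 0.1638 × 0.292 = 0.04782 m³/s. P = γ·Q·ΔE = 9.81 × 0.04782 × 0.07031 = 0.03299 kW.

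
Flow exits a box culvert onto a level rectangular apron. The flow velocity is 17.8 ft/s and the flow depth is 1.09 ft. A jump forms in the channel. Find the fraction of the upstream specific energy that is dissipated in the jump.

Fr₁ = V₁/√(g·y₁) = 17.8/√(32.2×1.09) = 3.00.
Conjugate-depth relation: y₂/y₁ = ½[√(1 + 8Fr₁²) − 1] = ½[√73.22 − 1] = 3.78.
y₂ = 3.78 × 1.09 = 4.12 ft.
E₁ = y₁ + V₁²/2g = 6.01 ft. ΔE = (y₂ − y₁)³/(4y₁y₂) = 1.55 ft. ΔE/E₁ = 1.55/6.01 = 0.257.

ΔE/E₁ = 0.257 (25.7%)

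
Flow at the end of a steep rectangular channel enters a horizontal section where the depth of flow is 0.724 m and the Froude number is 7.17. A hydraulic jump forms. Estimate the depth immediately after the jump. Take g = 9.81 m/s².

y₂ = 6.99 m

Fr₁ = 7.17 (given).
From the momentum equation for a rectangular channel, y₂/y₁ = ½[√(1 + 8Fr₁²) − 1] = ½[√412.3 − 1] = 9.65.
y₂ = 9.65 × 0.724 = 6.99 m.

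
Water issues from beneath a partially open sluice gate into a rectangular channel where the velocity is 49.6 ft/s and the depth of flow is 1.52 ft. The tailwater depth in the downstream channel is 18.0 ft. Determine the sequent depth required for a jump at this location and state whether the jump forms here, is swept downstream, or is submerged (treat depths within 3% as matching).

y₂ = 14.5 ft; the jump is submerged

Fr₁ = V₁/√(g·y₁) = 49.6/√(32.2×1.52) = 7.09.
Bélanger equation: y₂/y₁ = ½[√(1 + 8Fr₁²) − 1] = ½[√403.1 − 1] = 9.54.
y₂ = 9.54 × 1.52 = 14.5 ft.
Tailwater y_tw = 18.0 ft: y_tw > y₂, so the jump is submerged.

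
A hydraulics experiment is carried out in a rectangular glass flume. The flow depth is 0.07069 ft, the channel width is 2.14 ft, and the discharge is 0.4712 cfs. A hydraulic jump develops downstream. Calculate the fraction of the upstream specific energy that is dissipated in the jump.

ΔE/E₁ = 0.101 (10.1%)

q = Q/b = 0.4712/2.14 = 0.2202 ft²/s; V₁ = q/y₁ = 3.115 ft/s. Fr₁ = V₁/√(g·y₁) = 2.065.
By Bélanger, y₂/y₁ = ½[√(1 + 8Fr₁²) − 1] = ½[√35.099 − 1] = 2.462.
y₂ = 2.462 × 0.07069 = 0.1741 ft.
E₁ = y₁ + V₁²/2g = 0.2213 ft. ΔE = (y₂ − y₁)³/(4y₁y₂) = 0.02244 ft. ΔE/E₁ = 0.02244/0.2213 = 0.101.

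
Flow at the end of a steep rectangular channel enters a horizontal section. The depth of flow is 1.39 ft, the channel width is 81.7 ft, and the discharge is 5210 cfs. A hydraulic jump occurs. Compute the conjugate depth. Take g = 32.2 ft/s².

q = Q/b = 5210/81.7 = 63.8 ft²/s; V₁ = q/y₁ = 45.9 ft/s. Fr₁ = V₁/√(g·y₁) = 6.86.
Bélanger equation: y₂/y₁ = ½[√(1 + 8Fr₁²) − 1] = ½[√377.2 − 1] = 9.21.
y₂ = 9.21 × 1.39 = 12.8 ft.

y₂ = 12.8 ft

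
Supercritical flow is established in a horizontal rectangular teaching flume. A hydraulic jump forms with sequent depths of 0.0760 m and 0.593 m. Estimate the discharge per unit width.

q = 0.385 m²/s

For a rectangular channel the momentum equation gives q² = ½·g·y₁·y₂·(y₁ + y₂) = ½×9.81×0.0760×0.593×0.669 = 0.148.
q = √0.148 = 0.385 m²/s.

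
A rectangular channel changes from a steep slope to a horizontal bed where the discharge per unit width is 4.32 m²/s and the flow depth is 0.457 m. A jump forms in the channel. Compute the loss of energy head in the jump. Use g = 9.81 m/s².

V₁ = q/y₁ = 4.32/0.457 = 9.45 m/s. Fr₁ = V₁/√(g·y₁) = 9.45/√(9.81×0.457) = 4.46.
From the momentum equation for a rectangular channel, y₂/y₁ = ½[√(1 + 8Fr₁²) − 1] = ½[√160.5 − 1] = 5.83.
y₂ = 5.83 × 0.457 = 2.67 m.
V₂ = q/y₂ = 4.32/2.67 = 1.62 m/s. E₁ = y₁ + V₁²/2g = 5.01 m; E₂ = y₂ + V₂²/2g = 2.80 m. ΔE = E₁ − E₂ = 2.21 m.

ΔE = 2.21 m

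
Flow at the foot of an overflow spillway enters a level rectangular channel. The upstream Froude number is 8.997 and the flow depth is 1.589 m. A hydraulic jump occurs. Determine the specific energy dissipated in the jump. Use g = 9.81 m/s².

ΔE = 46.03 m

Fr₁ = 8.997 (given).
From the momentum equation for a rectangular channel, y₂/y₁ = ½[√(1 + 8Fr₁²) − 1] = ½[√648.57 − 1] = 12.23.
y₂ = 12.23 × 1.589 = 19.44 m.
V₁ = Fr₁·√(g·y₁) = 8.997×√(9.81×1.589) = 35.52 m/s; q = V₁·y₁ = 56.44 m²/s. V₂ = q/y₂ = 56.44/19.44 = 2.904 m/s. E₁ = y₁ + V₁²/2g = 65.90 m; E₂ = y₂ + V₂²/2g = 19.87 m. ΔE = E₁ − E₂ = 46.03 m.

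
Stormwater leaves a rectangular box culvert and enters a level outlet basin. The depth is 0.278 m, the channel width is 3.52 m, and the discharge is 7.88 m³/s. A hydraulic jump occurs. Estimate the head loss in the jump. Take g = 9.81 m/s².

ΔE = 1.72 m

q = Q/b = 7.88/3.52 = 2.24 m²/s; V₁ = q/y₁ = 8.05 m/s. Fr₁ = V₁/√(g·y₁) = 4.88.
From the momentum equation for a rectangular channel, y₂/y₁ = ½[√(1 + 8Fr₁²) − 1] = ½[√191.2 − 1] = 6.41.
y₂ = 6.41 × 0.278 = 1.78 m.
Head loss: ΔE = (y₂ − y₁)³/(4y₁y₂) = (1.78 − 0.278)³/(4×0.278×1.78) = 3.41/1.98 = 1.72 m.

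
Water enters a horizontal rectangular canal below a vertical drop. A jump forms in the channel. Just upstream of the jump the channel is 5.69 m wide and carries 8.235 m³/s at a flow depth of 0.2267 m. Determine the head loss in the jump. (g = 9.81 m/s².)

ΔE = 0.9734 m

q = Q/b = 8.235/5.69 = 1.447 m²/s; V₁ = q/y₁ = 6.384 m/s. Fr₁ = V₁/√(g·y₁) = 4.281.
Conjugate-depth relation: y₂/y₁ = ½[√(1 + 8Fr₁²) − 1] = ½[√147.61 − 1] = 5.575.
y₂ = 5.575 × 0.2267 = 1.264 m.
Head loss: ΔE = (y₂ − y₁)³/(4y₁y₂) = (1.264 − 0.2267)³/(4×0.2267×1.264) = 1.115/1.146 = 0.9734 m.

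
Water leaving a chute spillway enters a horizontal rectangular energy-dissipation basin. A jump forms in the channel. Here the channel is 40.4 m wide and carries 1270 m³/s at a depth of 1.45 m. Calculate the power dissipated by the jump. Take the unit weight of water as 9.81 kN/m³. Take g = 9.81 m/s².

q = Q/b = 1270/40.4 = 31.4 m²/s; V₁ = q/y₁ = 21.7 m/s. Fr₁ = V₁/√(g·y₁) = 5.75.
Sequent-depth ratio: y₂/y₁ = ½[√(1 + 8Fr₁²) − 1] = ½[√265.3 − 1] = 7.64.
y₂ = 7.64 × 1.45 = 11.1 m.
Head loss: ΔE = (y₂ − y₁)³/(4y₁y₂) = (11.1 − 1.45)³/(4×1.45×11.1) = 894/64.3 = 13.9 m.
P = γ·Q·ΔE = 9.81 × 1270 × 13.9 = 173315 kW.

P = 173315 kW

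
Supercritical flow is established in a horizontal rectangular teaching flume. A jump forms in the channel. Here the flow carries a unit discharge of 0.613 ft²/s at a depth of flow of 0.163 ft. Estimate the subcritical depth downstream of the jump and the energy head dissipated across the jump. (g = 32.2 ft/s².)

V₁ = q/y₁ = 0.613/0.163 = 3.76 ft/s. Fr₁ = V₁/√(g·y₁) = 3.76/√(32.2×0.163) = 1.64.
Bélanger equation: y₂/y₁ = ½[√(1 + 8Fr₁²) − 1] = ½[√22.56 − 1] = 1.87.
y₂ = 1.87 × 0.163 = 0.306 ft.
Head loss: ΔE = (y₂ − y₁)³/(4y₁y₂) = (0.306 − 0.163)³/(4×0.163×0.306) = 0.00290/0.199 = 0.0145 ft.

y₂ = 0.306 ft; ΔE = 0.0145 ft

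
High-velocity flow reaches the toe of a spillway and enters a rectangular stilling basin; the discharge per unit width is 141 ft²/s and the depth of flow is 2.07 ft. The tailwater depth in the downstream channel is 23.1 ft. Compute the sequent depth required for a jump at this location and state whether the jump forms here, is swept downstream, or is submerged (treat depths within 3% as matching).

V₁ = q/y₁ = 141/2.07 = 68.1 ft/s. Fr₁ = V₁/√(g·y₁) = 68.1/√(32.2×2.07) = 8.34.
From the momentum equation for a rectangular channel, y₂/y₁ = ½[√(1 + 8Fr₁²) − 1] = ½[√557.9 − 1] = 11.3.
y₂ = 11.3 × 2.07 = 23.4 ft.
Tailwater y_tw = 23.1 ft: y_tw ≈ y₂, so the jump forms here.

y₂ = 23.4 ft; the jump forms here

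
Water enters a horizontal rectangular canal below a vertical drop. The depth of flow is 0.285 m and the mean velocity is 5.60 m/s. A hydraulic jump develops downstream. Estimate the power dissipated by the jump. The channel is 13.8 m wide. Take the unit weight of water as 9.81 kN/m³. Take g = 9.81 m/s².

Fr₁ = V₁/√(g·y₁) = 5.60/√(9.81×0.285) = 3.35.
Bélanger equation: y₂/y₁ = ½[√(1 + 8Fr₁²) − 1] = ½[√90.73 − 1] = 4.26.
y₂ = 4.26 × 0.285 = 1.21 m.
q = V₁·y₁ = 5.60 × 0.285 = 1.60 m²/s. V₂ = q/y₂ = 1.60/1.21 = 1.31 m/s. E₁ = y₁ + V₁²/2g = 1.88 m; E₂ = y₂ + V₂²/2g = 1.30 m. ΔE = E₁ − E₂ = 0.581 m.
Q = q·b = 1.60 × 13.8 = 22.0 m³/s. P = γ·Q·ΔE = 9.81 × 22.0 × 0.581 = 125 kW.

P = 125 kW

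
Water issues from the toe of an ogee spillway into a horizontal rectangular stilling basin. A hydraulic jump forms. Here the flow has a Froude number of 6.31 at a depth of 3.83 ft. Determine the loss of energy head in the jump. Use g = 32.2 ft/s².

Fr₁ = 6.31 (given).
Bélanger equation: y₂/y₁ = ½[√(1 + 8Fr₁²) − 1] = ½[√319.5 − 1] = 8.44.
y₂ = 8.44 × 3.83 = 32.3 ft.
Head loss: ΔE = (y₂ − y₁)³/(4y₁y₂) = (32.3 − 3.83)³/(4×3.83×32.3) = 23116/495 = 46.7 ft.

ΔE = 46.7 ft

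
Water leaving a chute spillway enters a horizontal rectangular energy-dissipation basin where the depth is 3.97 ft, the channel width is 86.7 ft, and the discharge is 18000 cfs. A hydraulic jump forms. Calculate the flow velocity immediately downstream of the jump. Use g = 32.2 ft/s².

V₂ = 8.63 ft/s

q = Q/b = 18000/86.7 = 208 ft²/s; V₁ = q/y₁ = 52.3 ft/s. Fr₁ = V₁/√(g·y₁) = 4.63.
By Bélanger, y₂/y₁ = ½[√(1 + 8Fr₁²) − 1] = ½[√172.1 − 1] = 6.06.
y₂ = 6.06 × 3.97 = 24.1 ft.
V₂ = q/y₂ = 208/24.1 = 8.63 ft/s.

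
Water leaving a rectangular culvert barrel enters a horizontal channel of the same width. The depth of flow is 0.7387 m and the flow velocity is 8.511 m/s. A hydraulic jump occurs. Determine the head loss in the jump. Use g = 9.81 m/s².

ΔE = 1.246 m

Fr₁ = V₁/√(g·y₁) = 8.511/√(9.81×0.7387) = 3.162.
By Bélanger, y₂/y₁ = ½[√(1 + 8Fr₁²) − 1] = ½[√80.968 − 1] = 3.999.
y₂ = 3.999 × 0.7387 = 2.954 m.
q = V₁·y₁ = 8.511 × 0.7387 = 6.287 m²/s. V₂ = q/y₂ = 6.287/2.954 = 2.128 m/s. E₁ = y₁ + V₁²/2g = 4.431 m; E₂ = y₂ + V₂²/2g = 3.185 m. ΔE = E₁ − E₂ = 1.246 m.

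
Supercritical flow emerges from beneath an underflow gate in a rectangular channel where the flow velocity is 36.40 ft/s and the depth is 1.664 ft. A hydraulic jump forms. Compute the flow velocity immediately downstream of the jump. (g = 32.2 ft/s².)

Fr₁ = V₁/√(g·y₁) = 36.40/√(32.2×1.664) = 4.973.
From the momentum equation for a rectangular channel, y₂/y₁ = ½[√(1 + 8Fr₁²) − 1] = ½[√198.83 − 1] = 6.550.
y₂ = 6.550 × 1.664 = 10.90 ft.
q = V₁·y₁ = 36.40 × 1.664 = 60.57 ft²/s.
V₂ = q/y₂ = 60.57/10.90 = 5.557 ft/s.

V₂ = 5.557 ft/s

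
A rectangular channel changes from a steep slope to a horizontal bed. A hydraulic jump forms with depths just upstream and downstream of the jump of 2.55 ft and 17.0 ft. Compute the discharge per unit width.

q = 117 ft²/s

For a rectangular channel the momentum equation gives q² = ½·g·y₁·y₂·(y₁ + y₂) = ½×32.2×2.55×17.0×19.6 = 13645.
q = √13645 = 117 ft²/s.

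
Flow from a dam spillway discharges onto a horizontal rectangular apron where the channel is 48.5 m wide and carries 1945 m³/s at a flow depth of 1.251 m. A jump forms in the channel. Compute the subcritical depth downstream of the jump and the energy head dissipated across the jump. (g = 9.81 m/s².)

q = Q/b = 1945/48.5 = 40.10 m²/s; V₁ = q/y₁ = 32.06 m/s. Fr₁ = V₁/√(g·y₁) = 9.151.
Conjugate-depth relation: y₂/y₁ = ½[√(1 + 8Fr₁²) − 1] = ½[√670.89 − 1] = 12.45.
y₂ = 12.45 × 1.251 = 15.58 m.
V₂ = q/y₂ = 40.10/15.58 = 2.575 m/s. E₁ = y₁ + V₁²/2g = 53.63 m; E₂ = y₂ + V₂²/2g = 15.91 m. ΔE = E₁ − E₂ = 37.71 m.

y₂ = 15.58 m; ΔE = 37.71 m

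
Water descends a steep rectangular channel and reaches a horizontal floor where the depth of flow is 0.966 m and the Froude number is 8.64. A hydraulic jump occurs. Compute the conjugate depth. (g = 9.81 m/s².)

Fr₁ = 8.64 (given).
By Bélanger, y₂/y₁ = ½[√(1 + 8Fr₁²) − 1] = ½[√598.2 − 1] = 11.7.
y₂ = 11.7 × 0.966 = 11.3 m.

y₂ = 11.3 m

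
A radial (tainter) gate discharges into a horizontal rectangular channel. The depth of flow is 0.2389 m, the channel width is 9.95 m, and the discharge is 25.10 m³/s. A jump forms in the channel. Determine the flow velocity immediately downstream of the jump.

q = Q/b = 25.10/9.95 = 2.523 m²/s; V₁ = q/y₁ = 10.56 m/s. Fr₁ = V₁/√(g·y₁) = 6.898.
Conjugate-depth relation: y₂/y₁ = ½[√(1 + 8Fr₁²) − 1] = ½[√381.60 − 1] = 9.267.
y₂ = 9.267 × 0.2389 = 2.214 m.
V₂ = q/y₂ = 2.523/2.214 = 1.139 m/s.

V₂ = 1.139 m/s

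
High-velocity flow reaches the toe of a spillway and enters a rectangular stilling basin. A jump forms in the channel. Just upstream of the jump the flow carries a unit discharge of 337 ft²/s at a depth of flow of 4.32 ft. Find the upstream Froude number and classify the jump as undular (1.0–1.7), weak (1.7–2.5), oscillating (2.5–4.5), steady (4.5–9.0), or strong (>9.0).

V₁ = q/y₁ = 337/4.32 = 78.0 ft/s. Fr₁ = V₁/√(g·y₁) = 78.0/√(32.2×4.32) = 6.61.
Fr₁ = 6.61 lies in the steady range.

Fr₁ = 6.61; steady jump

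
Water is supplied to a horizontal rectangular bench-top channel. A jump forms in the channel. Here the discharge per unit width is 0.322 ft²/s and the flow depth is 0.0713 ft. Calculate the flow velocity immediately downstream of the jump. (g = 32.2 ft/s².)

V₁ = q/y₁ = 0.322/0.0713 = 4.52 ft/s. Fr₁ = V₁/√(g·y₁) = 4.52/√(32.2×0.0713) = 2.98.
Bélanger equation: y₂/y₁ = ½[√(1 + 8Fr₁²) − 1] = ½[√72.07 − 1] = 3.74.
y₂ = 3.74 × 0.0713 = 0.267 ft.
V₂ = q/y₂ = 0.322/0.267 = 1.21 ft/s.

V₂ = 1.21 ft/s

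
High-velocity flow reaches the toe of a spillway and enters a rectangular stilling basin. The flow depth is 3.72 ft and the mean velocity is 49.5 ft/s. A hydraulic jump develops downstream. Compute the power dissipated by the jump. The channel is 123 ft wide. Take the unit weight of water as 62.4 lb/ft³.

Fr₁ = V₁/√(g·y₁) = 49.5/√(32.2×3.72) = 4.52.
From the momentum equation for a rectangular channel, y₂/y₁ = ½[√(1 + 8Fr₁²) − 1] = ½[√164.6 − 1] = 5.92.
y₂ = 5.92 × 3.72 = 22.0 ft.
Head loss: ΔE = (y₂ − y₁)³/(4y₁y₂) = (22.0 − 3.72)³/(4×3.72×22.0) = 6115/327 = 18.7 ft.
q = V₁·y₁ = 49.5 × 3.72 = 184 ft²/s. Q = q·b = 184 × 123 = 22649 cfs. P = γ·Q·ΔE/550 = 62.4 × 22649 × 18.7 / 550 = 47985 hp.

P = 47985 hp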